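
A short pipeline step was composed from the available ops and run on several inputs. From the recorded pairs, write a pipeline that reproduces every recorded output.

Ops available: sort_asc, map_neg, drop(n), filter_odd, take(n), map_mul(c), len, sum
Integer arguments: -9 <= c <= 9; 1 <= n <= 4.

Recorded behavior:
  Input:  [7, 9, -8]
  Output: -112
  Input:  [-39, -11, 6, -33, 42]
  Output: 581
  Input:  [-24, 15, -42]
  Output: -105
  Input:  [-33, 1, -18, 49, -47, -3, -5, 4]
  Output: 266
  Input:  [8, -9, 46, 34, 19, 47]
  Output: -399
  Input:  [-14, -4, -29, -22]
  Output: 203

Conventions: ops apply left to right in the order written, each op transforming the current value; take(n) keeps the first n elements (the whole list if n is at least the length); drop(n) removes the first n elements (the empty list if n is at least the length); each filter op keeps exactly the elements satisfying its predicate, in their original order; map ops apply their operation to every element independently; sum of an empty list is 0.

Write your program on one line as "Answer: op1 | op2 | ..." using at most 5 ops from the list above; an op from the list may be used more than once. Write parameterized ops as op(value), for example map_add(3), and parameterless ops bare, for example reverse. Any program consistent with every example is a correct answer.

filter_odd | map_mul(7) | map_neg | sum

Check, running the answer program on each example:
  [7, 9, -8] -> [7, 9] -> [49, 63] -> [-49, -63] -> -112
  [-39, -11, 6, -33, 42] -> [-39, -11, -33] -> [-273, -77, -231] -> [273, 77, 231] -> 581
  [-24, 15, -42] -> [15] -> [105] -> [-105] -> -105
  [-33, 1, -18, 49, -47, -3, -5, 4] -> [-33, 1, 49, -47, -3, -5] -> [-231, 7, 343, -329, -21, -35] -> [231, -7, -343, 329, 21, 35] -> 266
  [8, -9, 46, 34, 19, 47] -> [-9, 19, 47] -> [-63, 133, 329] -> [63, -133, -329] -> -399
  [-14, -4, -29, -22] -> [-29] -> [-203] -> [203] -> 203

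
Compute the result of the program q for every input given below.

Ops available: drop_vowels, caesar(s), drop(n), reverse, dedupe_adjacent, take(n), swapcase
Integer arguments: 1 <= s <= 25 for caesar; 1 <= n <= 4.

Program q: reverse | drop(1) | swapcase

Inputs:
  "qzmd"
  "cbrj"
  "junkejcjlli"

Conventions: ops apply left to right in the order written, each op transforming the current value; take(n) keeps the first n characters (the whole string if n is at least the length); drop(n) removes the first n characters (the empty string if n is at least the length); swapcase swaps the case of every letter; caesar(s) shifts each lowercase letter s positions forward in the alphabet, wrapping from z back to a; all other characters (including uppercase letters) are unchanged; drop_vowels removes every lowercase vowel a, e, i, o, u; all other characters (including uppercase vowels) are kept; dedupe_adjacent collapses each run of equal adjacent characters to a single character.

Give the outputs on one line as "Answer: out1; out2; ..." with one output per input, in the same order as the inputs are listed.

"MZQ"; "RBC"; "LLJCJEKNUJ"

Execution, op by op:
  "qzmd" -> "dmzq" -> "mzq" -> "MZQ"
  "cbrj" -> "jrbc" -> "rbc" -> "RBC"
  "junkejcjlli" -> "illjcjeknuj" -> "lljcjeknuj" -> "LLJCJEKNUJ"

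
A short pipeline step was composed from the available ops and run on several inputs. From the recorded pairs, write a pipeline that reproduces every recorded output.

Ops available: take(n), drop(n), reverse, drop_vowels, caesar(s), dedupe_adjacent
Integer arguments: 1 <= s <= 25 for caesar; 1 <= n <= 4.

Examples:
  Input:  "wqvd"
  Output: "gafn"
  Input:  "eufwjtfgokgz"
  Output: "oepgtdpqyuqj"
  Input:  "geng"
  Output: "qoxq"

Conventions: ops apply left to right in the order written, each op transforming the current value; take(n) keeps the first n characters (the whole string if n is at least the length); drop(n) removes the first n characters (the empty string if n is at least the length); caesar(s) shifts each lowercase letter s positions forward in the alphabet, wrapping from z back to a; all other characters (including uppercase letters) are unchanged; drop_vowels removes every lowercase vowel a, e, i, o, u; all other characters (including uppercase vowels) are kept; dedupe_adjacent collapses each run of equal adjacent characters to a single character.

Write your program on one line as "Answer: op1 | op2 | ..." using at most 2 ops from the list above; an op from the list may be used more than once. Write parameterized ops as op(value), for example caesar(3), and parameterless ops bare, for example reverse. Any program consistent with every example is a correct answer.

caesar(25) | caesar(11)

Check, running the answer program on each example:
  "wqvd" -> "vpuc" -> "gafn"
  "eufwjtfgokgz" -> "dtevisefnjfy" -> "oepgtdpqyuqj"
  "geng" -> "fdmf" -> "qoxq"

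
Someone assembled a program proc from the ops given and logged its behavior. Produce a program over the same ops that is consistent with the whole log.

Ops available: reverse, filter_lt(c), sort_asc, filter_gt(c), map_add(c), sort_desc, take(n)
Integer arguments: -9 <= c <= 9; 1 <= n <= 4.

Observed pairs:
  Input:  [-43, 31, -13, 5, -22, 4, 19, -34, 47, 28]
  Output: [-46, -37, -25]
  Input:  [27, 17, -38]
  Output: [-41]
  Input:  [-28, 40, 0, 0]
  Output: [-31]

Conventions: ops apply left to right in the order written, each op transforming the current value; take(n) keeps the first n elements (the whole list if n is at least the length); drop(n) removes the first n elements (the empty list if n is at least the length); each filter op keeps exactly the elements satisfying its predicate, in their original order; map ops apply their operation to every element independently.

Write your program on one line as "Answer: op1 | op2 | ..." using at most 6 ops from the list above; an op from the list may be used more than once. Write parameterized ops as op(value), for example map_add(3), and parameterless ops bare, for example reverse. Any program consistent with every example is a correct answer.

filter_lt(-4) | reverse | sort_asc | map_add(1) | map_add(-4) | take(3)

Check, running the answer program on each example:
  [-43, 31, -13, 5, -22, 4, 19, -34, 47, 28] -> [-43, -13, -22, -34] -> [-34, -22, -13, -43] -> [-43, -34, -22, -13] -> [-42, -33, -21, -12] -> [-46, -37, -25, -16] -> [-46, -37, -25]
  [27, 17, -38] -> [-38] -> [-38] -> [-38] -> [-37] -> [-41] -> [-41]
  [-28, 40, 0, 0] -> [-28] -> [-28] -> [-28] -> [-27] -> [-31] -> [-31]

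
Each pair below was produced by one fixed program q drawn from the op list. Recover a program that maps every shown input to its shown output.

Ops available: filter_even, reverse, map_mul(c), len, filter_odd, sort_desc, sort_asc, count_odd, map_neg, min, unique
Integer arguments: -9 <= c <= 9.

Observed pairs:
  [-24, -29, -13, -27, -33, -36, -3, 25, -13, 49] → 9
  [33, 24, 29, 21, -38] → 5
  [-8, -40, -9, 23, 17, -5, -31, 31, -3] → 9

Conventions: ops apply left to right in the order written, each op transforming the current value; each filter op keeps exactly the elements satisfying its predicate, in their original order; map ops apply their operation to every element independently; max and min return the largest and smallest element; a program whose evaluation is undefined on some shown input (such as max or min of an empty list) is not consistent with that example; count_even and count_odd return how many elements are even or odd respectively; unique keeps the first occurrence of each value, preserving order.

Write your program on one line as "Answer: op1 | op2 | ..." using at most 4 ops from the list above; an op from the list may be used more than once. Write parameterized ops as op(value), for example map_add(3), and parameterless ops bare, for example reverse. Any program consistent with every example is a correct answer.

unique | reverse | sort_asc | len

Check, running the answer program on each example:
  [-24, -29, -13, -27, -33, -36, -3, 25, -13, 49] -> [-24, -29, -13, -27, -33, -36, -3, 25, 49] -> [49, 25, -3, -36, -33, -27, -13, -29, -24] -> [-36, -33, -29, -27, -24, -13, -3, 25, 49] -> 9
  [33, 24, 29, 21, -38] -> [33, 24, 29, 21, -38] -> [-38, 21, 29, 24, 33] -> [-38, 21, 24, 29, 33] -> 5
  [-8, -40, -9, 23, 17, -5, -31, 31, -3] -> [-8, -40, -9, 23, 17, -5, -31, 31, -3] -> [-3, 31, -31, -5, 17, 23, -9, -40, -8] -> [-40, -31, -9, -8, -5, -3, 17, 23, 31] -> 9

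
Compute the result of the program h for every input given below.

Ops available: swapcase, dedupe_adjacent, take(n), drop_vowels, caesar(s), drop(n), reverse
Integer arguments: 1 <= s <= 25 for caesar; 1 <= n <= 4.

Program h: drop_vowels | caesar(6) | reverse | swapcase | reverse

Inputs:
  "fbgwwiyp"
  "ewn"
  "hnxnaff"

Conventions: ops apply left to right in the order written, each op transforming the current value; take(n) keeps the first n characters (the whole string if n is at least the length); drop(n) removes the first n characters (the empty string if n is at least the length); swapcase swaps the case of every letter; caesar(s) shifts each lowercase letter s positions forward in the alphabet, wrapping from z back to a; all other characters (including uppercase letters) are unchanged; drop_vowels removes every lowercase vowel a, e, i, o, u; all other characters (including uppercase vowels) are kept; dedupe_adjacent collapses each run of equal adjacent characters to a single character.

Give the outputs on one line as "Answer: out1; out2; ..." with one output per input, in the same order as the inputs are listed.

Execution, op by op:
  "fbgwwiyp" -> "fbgwwyp" -> "lhmccev" -> "veccmhl" -> "VECCMHL" -> "LHMCCEV"
  "ewn" -> "wn" -> "ct" -> "tc" -> "TC" -> "CT"
  "hnxnaff" -> "hnxnff" -> "ntdtll" -> "lltdtn" -> "LLTDTN" -> "NTDTLL"

"LHMCCEV"; "CT"; "NTDTLL"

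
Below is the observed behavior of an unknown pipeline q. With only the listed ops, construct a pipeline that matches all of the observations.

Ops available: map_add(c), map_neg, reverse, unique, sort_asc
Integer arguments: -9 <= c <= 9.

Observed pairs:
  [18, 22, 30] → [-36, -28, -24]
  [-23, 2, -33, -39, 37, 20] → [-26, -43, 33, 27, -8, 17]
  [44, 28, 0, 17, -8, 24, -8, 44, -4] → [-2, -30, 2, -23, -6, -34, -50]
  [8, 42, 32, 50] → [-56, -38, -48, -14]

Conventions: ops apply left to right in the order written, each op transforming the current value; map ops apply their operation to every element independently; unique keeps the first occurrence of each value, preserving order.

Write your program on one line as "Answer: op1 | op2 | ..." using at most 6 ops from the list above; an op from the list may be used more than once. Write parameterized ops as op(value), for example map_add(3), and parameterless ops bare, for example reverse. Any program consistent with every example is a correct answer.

unique | reverse | map_add(5) | map_neg | map_add(-1)

Check, running the answer program on each example:
  [18, 22, 30] -> [18, 22, 30] -> [30, 22, 18] -> [35, 27, 23] -> [-35, -27, -23] -> [-36, -28, -24]
  [-23, 2, -33, -39, 37, 20] -> [-23, 2, -33, -39, 37, 20] -> [20, 37, -39, -33, 2, -23] -> [25, 42, -34, -28, 7, -18] -> [-25, -42, 34, 28, -7, 18] -> [-26, -43, 33, 27, -8, 17]
  [44, 28, 0, 17, -8, 24, -8, 44, -4] -> [44, 28, 0, 17, -8, 24, -4] -> [-4, 24, -8, 17, 0, 28, 44] -> [1, 29, -3, 22, 5, 33, 49] -> [-1, -29, 3, -22, -5, -33, -49] -> [-2, -30, 2, -23, -6, -34, -50]
  [8, 42, 32, 50] -> [8, 42, 32, 50] -> [50, 32, 42, 8] -> [55, 37, 47, 13] -> [-55, -37, -47, -13] -> [-56, -38, -48, -14]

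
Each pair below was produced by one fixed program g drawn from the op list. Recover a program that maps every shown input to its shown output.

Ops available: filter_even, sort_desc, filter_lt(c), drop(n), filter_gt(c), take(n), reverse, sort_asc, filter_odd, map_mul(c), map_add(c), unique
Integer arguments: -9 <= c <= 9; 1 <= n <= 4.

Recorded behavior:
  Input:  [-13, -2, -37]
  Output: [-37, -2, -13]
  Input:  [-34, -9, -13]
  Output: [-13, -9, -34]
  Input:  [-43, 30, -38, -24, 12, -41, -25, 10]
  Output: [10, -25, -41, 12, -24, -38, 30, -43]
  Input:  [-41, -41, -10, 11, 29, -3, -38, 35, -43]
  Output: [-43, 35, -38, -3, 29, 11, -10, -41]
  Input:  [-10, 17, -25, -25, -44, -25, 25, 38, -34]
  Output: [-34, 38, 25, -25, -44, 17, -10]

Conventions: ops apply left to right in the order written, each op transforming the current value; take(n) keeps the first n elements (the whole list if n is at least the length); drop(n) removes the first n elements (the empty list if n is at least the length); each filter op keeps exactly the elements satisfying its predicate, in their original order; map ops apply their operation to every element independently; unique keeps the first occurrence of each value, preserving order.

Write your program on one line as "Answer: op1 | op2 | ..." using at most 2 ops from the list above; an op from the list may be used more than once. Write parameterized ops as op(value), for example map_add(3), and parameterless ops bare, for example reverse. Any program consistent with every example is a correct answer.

reverse | unique

Check, running the answer program on each example:
  [-13, -2, -37] -> [-37, -2, -13] -> [-37, -2, -13]
  [-34, -9, -13] -> [-13, -9, -34] -> [-13, -9, -34]
  [-43, 30, -38, -24, 12, -41, -25, 10] -> [10, -25, -41, 12, -24, -38, 30, -43] -> [10, -25, -41, 12, -24, -38, 30, -43]
  [-41, -41, -10, 11, 29, -3, -38, 35, -43] -> [-43, 35, -38, -3, 29, 11, -10, -41, -41] -> [-43, 35, -38, -3, 29, 11, -10, -41]
  [-10, 17, -25, -25, -44, -25, 25, 38, -34] -> [-34, 38, 25, -25, -44, -25, -25, 17, -10] -> [-34, 38, 25, -25, -44, 17, -10]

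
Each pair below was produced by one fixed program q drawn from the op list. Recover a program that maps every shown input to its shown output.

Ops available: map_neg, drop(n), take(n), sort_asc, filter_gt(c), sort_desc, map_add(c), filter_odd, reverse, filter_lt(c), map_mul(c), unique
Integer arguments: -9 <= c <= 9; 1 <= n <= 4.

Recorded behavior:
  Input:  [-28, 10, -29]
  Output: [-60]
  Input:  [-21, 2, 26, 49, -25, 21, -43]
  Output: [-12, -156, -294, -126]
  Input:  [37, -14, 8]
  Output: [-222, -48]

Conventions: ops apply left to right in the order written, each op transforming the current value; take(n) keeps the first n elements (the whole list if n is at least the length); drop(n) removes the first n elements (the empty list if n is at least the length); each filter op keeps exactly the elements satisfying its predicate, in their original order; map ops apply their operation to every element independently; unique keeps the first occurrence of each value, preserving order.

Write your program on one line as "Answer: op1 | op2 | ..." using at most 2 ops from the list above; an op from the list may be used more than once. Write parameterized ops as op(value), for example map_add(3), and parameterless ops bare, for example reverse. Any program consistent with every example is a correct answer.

map_mul(-6) | filter_lt(-7)

Check, running the answer program on each example:
  [-28, 10, -29] -> [168, -60, 174] -> [-60]
  [-21, 2, 26, 49, -25, 21, -43] -> [126, -12, -156, -294, 150, -126, 258] -> [-12, -156, -294, -126]
  [37, -14, 8] -> [-222, 84, -48] -> [-222, -48]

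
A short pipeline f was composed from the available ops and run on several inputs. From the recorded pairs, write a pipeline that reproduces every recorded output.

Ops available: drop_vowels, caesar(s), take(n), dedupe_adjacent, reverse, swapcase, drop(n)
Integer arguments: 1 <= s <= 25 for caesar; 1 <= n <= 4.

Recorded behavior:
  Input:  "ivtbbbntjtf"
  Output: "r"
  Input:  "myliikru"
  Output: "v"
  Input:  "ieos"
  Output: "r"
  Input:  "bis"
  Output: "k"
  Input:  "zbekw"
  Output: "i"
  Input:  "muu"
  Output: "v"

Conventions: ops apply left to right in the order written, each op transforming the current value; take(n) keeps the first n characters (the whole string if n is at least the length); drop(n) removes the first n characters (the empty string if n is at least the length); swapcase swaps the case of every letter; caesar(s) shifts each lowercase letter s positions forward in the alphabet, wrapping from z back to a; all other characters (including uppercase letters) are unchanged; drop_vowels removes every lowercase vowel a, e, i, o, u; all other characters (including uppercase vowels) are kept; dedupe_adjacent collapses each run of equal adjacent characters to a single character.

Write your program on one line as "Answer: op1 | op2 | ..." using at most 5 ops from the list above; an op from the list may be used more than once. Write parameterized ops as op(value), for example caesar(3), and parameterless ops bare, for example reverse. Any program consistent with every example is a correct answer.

caesar(9) | swapcase | take(1) | swapcase

Check, running the answer program on each example:
  "ivtbbbntjtf" -> "reckkkwcsco" -> "RECKKKWCSCO" -> "R" -> "r"
  "myliikru" -> "vhurrtad" -> "VHURRTAD" -> "V" -> "v"
  "ieos" -> "rnxb" -> "RNXB" -> "R" -> "r"
  "bis" -> "krb" -> "KRB" -> "K" -> "k"
  "zbekw" -> "ikntf" -> "IKNTF" -> "I" -> "i"
  "muu" -> "vdd" -> "VDD" -> "V" -> "v"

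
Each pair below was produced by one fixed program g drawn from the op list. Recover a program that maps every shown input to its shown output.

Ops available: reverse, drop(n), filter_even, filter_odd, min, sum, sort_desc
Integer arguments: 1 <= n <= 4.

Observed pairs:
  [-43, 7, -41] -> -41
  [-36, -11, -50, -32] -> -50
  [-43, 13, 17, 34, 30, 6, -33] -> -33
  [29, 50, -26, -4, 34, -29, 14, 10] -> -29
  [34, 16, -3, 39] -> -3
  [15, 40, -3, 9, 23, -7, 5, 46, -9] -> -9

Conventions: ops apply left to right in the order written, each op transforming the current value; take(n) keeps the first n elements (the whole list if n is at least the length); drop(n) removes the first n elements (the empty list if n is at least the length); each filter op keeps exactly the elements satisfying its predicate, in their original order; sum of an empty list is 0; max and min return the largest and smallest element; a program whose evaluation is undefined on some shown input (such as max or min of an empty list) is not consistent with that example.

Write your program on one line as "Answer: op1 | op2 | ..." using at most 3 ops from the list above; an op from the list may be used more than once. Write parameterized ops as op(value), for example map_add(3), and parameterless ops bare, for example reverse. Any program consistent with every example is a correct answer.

drop(1) | min

Check, running the answer program on each example:
  [-43, 7, -41] -> [7, -41] -> -41
  [-36, -11, -50, -32] -> [-11, -50, -32] -> -50
  [-43, 13, 17, 34, 30, 6, -33] -> [13, 17, 34, 30, 6, -33] -> -33
  [29, 50, -26, -4, 34, -29, 14, 10] -> [50, -26, -4, 34, -29, 14, 10] -> -29
  [34, 16, -3, 39] -> [16, -3, 39] -> -3
  [15, 40, -3, 9, 23, -7, 5, 46, -9] -> [40, -3, 9, 23, -7, 5, 46, -9] -> -9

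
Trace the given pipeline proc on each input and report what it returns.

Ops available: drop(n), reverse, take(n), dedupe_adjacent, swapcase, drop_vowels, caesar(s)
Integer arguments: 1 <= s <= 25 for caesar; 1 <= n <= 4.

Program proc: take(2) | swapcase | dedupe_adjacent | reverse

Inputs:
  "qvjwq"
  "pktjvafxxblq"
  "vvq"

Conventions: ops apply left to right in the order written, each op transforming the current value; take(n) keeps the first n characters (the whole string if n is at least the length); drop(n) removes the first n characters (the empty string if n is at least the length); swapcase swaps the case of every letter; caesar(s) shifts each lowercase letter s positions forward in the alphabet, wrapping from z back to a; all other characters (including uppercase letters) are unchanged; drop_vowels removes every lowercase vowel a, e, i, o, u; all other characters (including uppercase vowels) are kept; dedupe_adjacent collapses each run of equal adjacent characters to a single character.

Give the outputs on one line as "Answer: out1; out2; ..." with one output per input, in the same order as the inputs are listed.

"VQ"; "KP"; "V"

Execution, op by op:
  "qvjwq" -> "qv" -> "QV" -> "QV" -> "VQ"
  "pktjvafxxblq" -> "pk" -> "PK" -> "PK" -> "KP"
  "vvq" -> "vv" -> "VV" -> "V" -> "V"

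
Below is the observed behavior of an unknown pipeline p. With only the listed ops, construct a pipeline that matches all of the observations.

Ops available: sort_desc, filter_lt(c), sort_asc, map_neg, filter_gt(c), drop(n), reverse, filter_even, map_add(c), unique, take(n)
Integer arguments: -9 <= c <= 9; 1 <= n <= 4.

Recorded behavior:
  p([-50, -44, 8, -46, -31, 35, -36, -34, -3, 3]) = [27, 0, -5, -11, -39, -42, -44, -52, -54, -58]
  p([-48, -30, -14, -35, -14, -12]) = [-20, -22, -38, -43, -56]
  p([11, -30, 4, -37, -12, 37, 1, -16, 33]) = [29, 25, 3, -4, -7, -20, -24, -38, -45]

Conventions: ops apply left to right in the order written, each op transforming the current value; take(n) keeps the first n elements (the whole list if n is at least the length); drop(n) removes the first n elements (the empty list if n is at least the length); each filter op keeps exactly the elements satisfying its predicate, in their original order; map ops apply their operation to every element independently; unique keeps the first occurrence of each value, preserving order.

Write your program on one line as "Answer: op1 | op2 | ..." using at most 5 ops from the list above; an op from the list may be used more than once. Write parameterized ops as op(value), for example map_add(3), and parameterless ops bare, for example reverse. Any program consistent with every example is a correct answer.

sort_desc | map_add(6) | unique | map_add(-8) | map_add(-6)

Check, running the answer program on each example:
  [-50, -44, 8, -46, -31, 35, -36, -34, -3, 3] -> [35, 8, 3, -3, -31, -34, -36, -44, -46, -50] -> [41, 14, 9, 3, -25, -28, -30, -38, -40, -44] -> [41, 14, 9, 3, -25, -28, -30, -38, -40, -44] -> [33, 6, 1, -5, -33, -36, -38, -46, -48, -52] -> [27, 0, -5, -11, -39, -42, -44, -52, -54, -58]
  [-48, -30, -14, -35, -14, -12] -> [-12, -14, -14, -30, -35, -48] -> [-6, -8, -8, -24, -29, -42] -> [-6, -8, -24, -29, -42] -> [-14, -16, -32, -37, -50] -> [-20, -22, -38, -43, -56]
  [11, -30, 4, -37, -12, 37, 1, -16, 33] -> [37, 33, 11, 4, 1, -12, -16, -30, -37] -> [43, 39, 17, 10, 7, -6, -10, -24, -31] -> [43, 39, 17, 10, 7, -6, -10, -24, -31] -> [35, 31, 9, 2, -1, -14, -18, -32, -39] -> [29, 25, 3, -4, -7, -20, -24, -38, -45]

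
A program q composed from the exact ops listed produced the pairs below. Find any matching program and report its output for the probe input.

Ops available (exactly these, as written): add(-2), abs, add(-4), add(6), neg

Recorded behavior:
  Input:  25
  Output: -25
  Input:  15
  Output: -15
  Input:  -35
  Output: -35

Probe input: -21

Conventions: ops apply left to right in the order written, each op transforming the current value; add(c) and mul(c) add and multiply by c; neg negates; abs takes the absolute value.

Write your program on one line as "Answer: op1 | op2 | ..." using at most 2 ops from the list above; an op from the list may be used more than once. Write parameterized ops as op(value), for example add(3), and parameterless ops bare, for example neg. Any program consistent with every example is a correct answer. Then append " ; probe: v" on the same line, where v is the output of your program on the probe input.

abs | neg ; probe: -21

Check, running the answer program on each example:
  25 -> 25 -> -25
  15 -> 15 -> -15
  -35 -> 35 -> -35
  probe: -21 -> 21 -> -21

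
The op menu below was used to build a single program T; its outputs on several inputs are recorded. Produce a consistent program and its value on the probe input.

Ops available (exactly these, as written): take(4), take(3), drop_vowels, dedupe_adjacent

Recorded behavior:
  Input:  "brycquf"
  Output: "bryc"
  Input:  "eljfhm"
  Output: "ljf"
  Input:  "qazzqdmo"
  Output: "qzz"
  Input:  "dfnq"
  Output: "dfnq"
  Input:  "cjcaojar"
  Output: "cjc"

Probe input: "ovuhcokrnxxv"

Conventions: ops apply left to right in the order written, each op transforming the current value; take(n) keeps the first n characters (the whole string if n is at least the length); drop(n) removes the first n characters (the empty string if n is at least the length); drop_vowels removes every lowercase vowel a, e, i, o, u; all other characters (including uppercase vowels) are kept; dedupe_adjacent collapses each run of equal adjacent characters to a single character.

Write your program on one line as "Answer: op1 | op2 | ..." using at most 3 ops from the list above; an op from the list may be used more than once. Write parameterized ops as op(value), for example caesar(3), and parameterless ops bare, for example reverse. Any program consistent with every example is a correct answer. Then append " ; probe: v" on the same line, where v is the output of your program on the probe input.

take(4) | drop_vowels ; probe: "vh"

Check, running the answer program on each example:
  "brycquf" -> "bryc" -> "bryc"
  "eljfhm" -> "eljf" -> "ljf"
  "qazzqdmo" -> "qazz" -> "qzz"
  "dfnq" -> "dfnq" -> "dfnq"
  "cjcaojar" -> "cjca" -> "cjc"
  probe: "ovuhcokrnxxv" -> "ovuh" -> "vh"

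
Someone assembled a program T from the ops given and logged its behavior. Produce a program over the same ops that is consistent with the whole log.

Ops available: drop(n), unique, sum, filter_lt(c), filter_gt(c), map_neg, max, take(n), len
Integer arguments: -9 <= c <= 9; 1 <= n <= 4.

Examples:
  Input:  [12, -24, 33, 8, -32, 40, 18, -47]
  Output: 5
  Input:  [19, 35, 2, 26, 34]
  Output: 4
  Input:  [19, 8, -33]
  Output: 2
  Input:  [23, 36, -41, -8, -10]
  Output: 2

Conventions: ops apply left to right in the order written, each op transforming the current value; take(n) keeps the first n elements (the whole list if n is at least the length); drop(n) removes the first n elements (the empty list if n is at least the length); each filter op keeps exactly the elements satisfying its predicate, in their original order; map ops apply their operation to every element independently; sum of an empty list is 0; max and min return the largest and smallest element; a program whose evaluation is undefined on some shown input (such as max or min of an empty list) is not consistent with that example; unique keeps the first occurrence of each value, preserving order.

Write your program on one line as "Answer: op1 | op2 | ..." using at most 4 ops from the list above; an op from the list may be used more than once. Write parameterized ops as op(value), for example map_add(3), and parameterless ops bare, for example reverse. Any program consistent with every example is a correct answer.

map_neg | filter_lt(-2) | len

Check, running the answer program on each example:
  [12, -24, 33, 8, -32, 40, 18, -47] -> [-12, 24, -33, -8, 32, -40, -18, 47] -> [-12, -33, -8, -40, -18] -> 5
  [19, 35, 2, 26, 34] -> [-19, -35, -2, -26, -34] -> [-19, -35, -26, -34] -> 4
  [19, 8, -33] -> [-19, -8, 33] -> [-19, -8] -> 2
  [23, 36, -41, -8, -10] -> [-23, -36, 41, 8, 10] -> [-23, -36] -> 2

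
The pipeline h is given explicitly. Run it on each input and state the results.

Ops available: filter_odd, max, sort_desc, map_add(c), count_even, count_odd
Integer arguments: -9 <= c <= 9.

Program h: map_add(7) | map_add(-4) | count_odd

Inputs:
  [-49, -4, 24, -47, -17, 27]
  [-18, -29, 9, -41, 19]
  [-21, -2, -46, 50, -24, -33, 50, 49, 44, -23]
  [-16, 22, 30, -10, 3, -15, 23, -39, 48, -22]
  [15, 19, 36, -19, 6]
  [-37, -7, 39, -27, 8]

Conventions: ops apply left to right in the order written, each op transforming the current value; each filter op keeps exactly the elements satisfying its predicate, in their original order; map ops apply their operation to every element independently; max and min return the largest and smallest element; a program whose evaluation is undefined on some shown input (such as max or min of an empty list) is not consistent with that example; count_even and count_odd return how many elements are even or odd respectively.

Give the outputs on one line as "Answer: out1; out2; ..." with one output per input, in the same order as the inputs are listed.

2; 1; 6; 6; 2; 1

Execution, op by op:
  [-49, -4, 24, -47, -17, 27] -> [-42, 3, 31, -40, -10, 34] -> [-46, -1, 27, -44, -14, 30] -> 2
  [-18, -29, 9, -41, 19] -> [-11, -22, 16, -34, 26] -> [-15, -26, 12, -38, 22] -> 1
  [-21, -2, -46, 50, -24, -33, 50, 49, 44, -23] -> [-14, 5, -39, 57, -17, -26, 57, 56, 51, -16] -> [-18, 1, -43, 53, -21, -30, 53, 52, 47, -20] -> 6
  [-16, 22, 30, -10, 3, -15, 23, -39, 48, -22] -> [-9, 29, 37, -3, 10, -8, 30, -32, 55, -15] -> [-13, 25, 33, -7, 6, -12, 26, -36, 51, -19] -> 6
  [15, 19, 36, -19, 6] -> [22, 26, 43, -12, 13] -> [18, 22, 39, -16, 9] -> 2
  [-37, -7, 39, -27, 8] -> [-30, 0, 46, -20, 15] -> [-34, -4, 42, -24, 11] -> 1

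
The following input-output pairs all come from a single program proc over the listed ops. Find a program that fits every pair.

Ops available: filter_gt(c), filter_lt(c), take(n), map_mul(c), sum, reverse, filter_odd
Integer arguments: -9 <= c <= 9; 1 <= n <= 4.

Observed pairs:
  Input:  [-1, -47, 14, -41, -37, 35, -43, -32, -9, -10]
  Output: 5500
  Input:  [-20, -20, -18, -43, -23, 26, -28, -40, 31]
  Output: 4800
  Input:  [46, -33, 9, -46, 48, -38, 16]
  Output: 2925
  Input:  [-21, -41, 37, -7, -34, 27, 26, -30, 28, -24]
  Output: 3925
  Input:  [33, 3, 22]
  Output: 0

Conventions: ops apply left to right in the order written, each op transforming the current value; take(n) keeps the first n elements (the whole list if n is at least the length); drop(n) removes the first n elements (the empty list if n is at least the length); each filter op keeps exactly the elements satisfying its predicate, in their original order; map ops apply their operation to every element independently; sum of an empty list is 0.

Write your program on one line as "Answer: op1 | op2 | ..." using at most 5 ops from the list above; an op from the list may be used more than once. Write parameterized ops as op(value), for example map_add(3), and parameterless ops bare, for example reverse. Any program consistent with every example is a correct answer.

filter_lt(1) | map_mul(-5) | map_mul(5) | sum

Check, running the answer program on each example:
  [-1, -47, 14, -41, -37, 35, -43, -32, -9, -10] -> [-1, -47, -41, -37, -43, -32, -9, -10] -> [5, 235, 205, 185, 215, 160, 45, 50] -> [25, 1175, 1025, 925, 1075, 800, 225, 250] -> 5500
  [-20, -20, -18, -43, -23, 26, -28, -40, 31] -> [-20, -20, -18, -43, -23, -28, -40] -> [100, 100, 90, 215, 115, 140, 200] -> [500, 500, 450, 1075, 575, 700, 1000] -> 4800
  [46, -33, 9, -46, 48, -38, 16] -> [-33, -46, -38] -> [165, 230, 190] -> [825, 1150, 950] -> 2925
  [-21, -41, 37, -7, -34, 27, 26, -30, 28, -24] -> [-21, -41, -7, -34, -30, -24] -> [105, 205, 35, 170, 150, 120] -> [525, 1025, 175, 850, 750, 600] -> 3925
  [33, 3, 22] -> [] -> [] -> [] -> 0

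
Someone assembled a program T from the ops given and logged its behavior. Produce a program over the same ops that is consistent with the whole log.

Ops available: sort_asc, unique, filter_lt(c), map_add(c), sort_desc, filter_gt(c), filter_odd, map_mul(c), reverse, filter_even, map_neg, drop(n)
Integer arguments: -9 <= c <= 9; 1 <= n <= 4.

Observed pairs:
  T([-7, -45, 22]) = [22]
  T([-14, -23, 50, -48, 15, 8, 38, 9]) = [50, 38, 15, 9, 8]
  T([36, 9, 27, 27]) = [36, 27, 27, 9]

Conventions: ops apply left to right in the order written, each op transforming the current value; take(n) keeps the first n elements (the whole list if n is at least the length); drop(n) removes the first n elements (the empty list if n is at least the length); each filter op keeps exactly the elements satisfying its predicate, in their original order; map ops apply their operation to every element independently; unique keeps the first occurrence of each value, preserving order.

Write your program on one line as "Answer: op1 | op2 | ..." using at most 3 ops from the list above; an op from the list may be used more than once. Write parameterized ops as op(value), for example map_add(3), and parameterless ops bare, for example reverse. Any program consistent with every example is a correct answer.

filter_gt(-9) | filter_gt(-6) | sort_desc

Check, running the answer program on each example:
  [-7, -45, 22] -> [-7, 22] -> [22] -> [22]
  [-14, -23, 50, -48, 15, 8, 38, 9] -> [50, 15, 8, 38, 9] -> [50, 15, 8, 38, 9] -> [50, 38, 15, 9, 8]
  [36, 9, 27, 27] -> [36, 9, 27, 27] -> [36, 9, 27, 27] -> [36, 27, 27, 9]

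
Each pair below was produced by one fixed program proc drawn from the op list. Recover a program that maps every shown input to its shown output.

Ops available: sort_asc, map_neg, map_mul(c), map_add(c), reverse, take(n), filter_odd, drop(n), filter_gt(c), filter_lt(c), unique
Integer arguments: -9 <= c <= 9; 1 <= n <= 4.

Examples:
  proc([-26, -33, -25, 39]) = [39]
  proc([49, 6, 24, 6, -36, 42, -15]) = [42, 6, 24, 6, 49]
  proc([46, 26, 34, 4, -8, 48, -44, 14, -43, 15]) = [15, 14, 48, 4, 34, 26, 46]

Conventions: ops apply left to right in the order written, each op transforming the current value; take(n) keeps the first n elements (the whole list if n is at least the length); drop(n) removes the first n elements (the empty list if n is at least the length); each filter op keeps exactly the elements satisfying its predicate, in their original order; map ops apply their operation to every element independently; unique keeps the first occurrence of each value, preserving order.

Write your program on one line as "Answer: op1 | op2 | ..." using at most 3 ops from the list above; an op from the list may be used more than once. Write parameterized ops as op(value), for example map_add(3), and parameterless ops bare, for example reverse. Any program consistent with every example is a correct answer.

reverse | filter_gt(-1)

Check, running the answer program on each example:
  [-26, -33, -25, 39] -> [39, -25, -33, -26] -> [39]
  [49, 6, 24, 6, -36, 42, -15] -> [-15, 42, -36, 6, 24, 6, 49] -> [42, 6, 24, 6, 49]
  [46, 26, 34, 4, -8, 48, -44, 14, -43, 15] -> [15, -43, 14, -44, 48, -8, 4, 34, 26, 46] -> [15, 14, 48, 4, 34, 26, 46]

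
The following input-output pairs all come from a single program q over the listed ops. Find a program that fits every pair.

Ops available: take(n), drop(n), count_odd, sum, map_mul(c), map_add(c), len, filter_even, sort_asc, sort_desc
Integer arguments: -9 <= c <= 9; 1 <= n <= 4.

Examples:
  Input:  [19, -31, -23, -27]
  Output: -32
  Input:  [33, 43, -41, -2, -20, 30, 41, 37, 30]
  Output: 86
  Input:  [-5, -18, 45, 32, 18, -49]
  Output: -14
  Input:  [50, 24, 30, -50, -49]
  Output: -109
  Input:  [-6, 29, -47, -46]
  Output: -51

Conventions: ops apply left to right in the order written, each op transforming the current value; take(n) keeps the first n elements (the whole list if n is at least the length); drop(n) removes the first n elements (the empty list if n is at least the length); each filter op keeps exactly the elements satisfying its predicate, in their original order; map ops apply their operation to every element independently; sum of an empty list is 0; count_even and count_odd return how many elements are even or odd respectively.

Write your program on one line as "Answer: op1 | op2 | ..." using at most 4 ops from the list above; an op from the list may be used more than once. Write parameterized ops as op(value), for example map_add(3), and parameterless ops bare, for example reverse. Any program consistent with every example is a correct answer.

map_add(-5) | drop(3) | sum

Check, running the answer program on each example:
  [19, -31, -23, -27] -> [14, -36, -28, -32] -> [-32] -> -32
  [33, 43, -41, -2, -20, 30, 41, 37, 30] -> [28, 38, -46, -7, -25, 25, 36, 32, 25] -> [-7, -25, 25, 36, 32, 25] -> 86
  [-5, -18, 45, 32, 18, -49] -> [-10, -23, 40, 27, 13, -54] -> [27, 13, -54] -> -14
  [50, 24, 30, -50, -49] -> [45, 19, 25, -55, -54] -> [-55, -54] -> -109
  [-6, 29, -47, -46] -> [-11, 24, -52, -51] -> [-51] -> -51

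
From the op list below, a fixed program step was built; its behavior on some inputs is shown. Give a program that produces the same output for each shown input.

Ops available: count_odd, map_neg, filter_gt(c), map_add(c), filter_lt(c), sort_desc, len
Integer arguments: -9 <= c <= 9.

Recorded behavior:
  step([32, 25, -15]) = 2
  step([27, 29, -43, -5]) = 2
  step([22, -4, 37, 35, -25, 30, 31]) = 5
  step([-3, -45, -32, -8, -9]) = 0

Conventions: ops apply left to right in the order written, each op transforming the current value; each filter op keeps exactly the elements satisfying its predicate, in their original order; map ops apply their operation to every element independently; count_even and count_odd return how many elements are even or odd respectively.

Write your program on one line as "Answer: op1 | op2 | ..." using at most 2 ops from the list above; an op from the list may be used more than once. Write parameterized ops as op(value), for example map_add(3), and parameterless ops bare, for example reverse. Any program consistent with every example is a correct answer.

filter_gt(2) | len

Check, running the answer program on each example:
  [32, 25, -15] -> [32, 25] -> 2
  [27, 29, -43, -5] -> [27, 29] -> 2
  [22, -4, 37, 35, -25, 30, 31] -> [22, 37, 35, 30, 31] -> 5
  [-3, -45, -32, -8, -9] -> [] -> 0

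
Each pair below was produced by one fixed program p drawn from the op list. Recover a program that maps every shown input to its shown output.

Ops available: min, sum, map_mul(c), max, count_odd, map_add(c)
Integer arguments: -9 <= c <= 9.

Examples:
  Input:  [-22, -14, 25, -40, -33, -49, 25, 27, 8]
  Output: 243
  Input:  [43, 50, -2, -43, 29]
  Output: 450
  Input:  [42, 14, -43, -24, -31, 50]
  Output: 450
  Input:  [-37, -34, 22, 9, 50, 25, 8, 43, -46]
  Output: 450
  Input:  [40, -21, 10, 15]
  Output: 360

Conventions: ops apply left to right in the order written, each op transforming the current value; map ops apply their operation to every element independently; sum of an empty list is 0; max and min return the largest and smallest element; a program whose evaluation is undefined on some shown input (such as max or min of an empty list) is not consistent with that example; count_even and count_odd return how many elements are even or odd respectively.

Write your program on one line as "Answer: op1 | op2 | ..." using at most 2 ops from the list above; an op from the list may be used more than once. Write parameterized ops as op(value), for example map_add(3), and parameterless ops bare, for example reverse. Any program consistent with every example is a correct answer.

map_mul(9) | max

Check, running the answer program on each example:
  [-22, -14, 25, -40, -33, -49, 25, 27, 8] -> [-198, -126, 225, -360, -297, -441, 225, 243, 72] -> 243
  [43, 50, -2, -43, 29] -> [387, 450, -18, -387, 261] -> 450
  [42, 14, -43, -24, -31, 50] -> [378, 126, -387, -216, -279, 450] -> 450
  [-37, -34, 22, 9, 50, 25, 8, 43, -46] -> [-333, -306, 198, 81, 450, 225, 72, 387, -414] -> 450
  [40, -21, 10, 15] -> [360, -189, 90, 135] -> 360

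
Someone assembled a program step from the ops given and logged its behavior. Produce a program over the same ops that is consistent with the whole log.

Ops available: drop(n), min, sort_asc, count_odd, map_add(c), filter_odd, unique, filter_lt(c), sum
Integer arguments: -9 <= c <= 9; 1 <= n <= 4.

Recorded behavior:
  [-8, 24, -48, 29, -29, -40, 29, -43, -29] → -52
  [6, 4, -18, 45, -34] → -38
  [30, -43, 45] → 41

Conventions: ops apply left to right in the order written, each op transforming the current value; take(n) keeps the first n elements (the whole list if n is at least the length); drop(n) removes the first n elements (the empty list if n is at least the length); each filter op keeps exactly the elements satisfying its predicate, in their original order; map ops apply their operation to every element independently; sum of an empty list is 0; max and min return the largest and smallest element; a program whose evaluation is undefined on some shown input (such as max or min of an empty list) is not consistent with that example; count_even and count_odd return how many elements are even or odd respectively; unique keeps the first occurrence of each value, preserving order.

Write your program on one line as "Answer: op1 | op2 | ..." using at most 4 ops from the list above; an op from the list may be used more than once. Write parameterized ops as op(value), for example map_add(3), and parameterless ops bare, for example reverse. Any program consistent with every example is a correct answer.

drop(2) | map_add(-4) | min

Check, running the answer program on each example:
  [-8, 24, -48, 29, -29, -40, 29, -43, -29] -> [-48, 29, -29, -40, 29, -43, -29] -> [-52, 25, -33, -44, 25, -47, -33] -> -52
  [6, 4, -18, 45, -34] -> [-18, 45, -34] -> [-22, 41, -38] -> -38
  [30, -43, 45] -> [45] -> [41] -> 41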